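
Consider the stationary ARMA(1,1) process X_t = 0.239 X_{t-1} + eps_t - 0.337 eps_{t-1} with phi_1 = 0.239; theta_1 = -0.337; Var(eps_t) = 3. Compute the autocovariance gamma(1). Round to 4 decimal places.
\gamma(1) = -0.2867

Multiply the model equation by X_{t-k} and take expectations. With theta_0 = psi_0 = 1 and psi_j the MA(infinity) weights, this gives
  gamma(k) - sum_i phi_i gamma(k-i) = c_k,
  c_k = sigma^2 * sum_{j=k..q} theta_j psi_{j-k}   (c_k = 0 for k > q),
using gamma(-m) = gamma(m).
psi-weights needed (psi_j = theta_j + sum_i phi_i psi_{j-i}):
  psi_1 = theta_1 + phi_1 = -0.337 + (0.239) = -0.098
Right-hand sides:
  c_0 = sigma^2 (1 + theta_1 psi_1) = 3 * (1 + (-0.337)(-0.098)) = 3 * 1.033026 = 3.099078
  c_1 = sigma^2 theta_1 = 3 * (-0.337) = -1.011
  c_2 = 0
Equations for k = 0 and k = 1 (AR order 1):
  gamma(0) = phi_1 gamma(1) + c_0
  gamma(1) = phi_1 gamma(0) + c_1
Substituting the second into the first: gamma(0) (1 - phi_1^2) = c_0 + phi_1 c_1, so
  gamma(0) = (c_0 + phi_1 c_1) / (1 - phi_1^2) = (3.099078 + (0.239)(-1.011)) / (1 - (0.239)^2) = 2.857449 / 0.942879 = 3.030557.
  gamma(1) = phi_1 gamma(0) + c_1 = (0.239)(3.030557) + (-1.011) = -0.286697.
Therefore gamma(1) = -0.2867 (to 4 decimal places).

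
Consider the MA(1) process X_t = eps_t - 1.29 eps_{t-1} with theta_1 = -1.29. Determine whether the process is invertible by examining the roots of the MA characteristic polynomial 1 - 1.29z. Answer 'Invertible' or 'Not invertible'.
\text{Not invertible}

The MA(q) characteristic polynomial is P(z) = 1 - 1.29z.
Invertibility requires all roots to lie outside the unit circle, i.e. |z| > 1 for every root.
This is linear in z: 1 + (-1.29) z = 0  =>  z = -1/(-1.29) = 0.775194,  |z| = 0.775194.
Moduli of all roots: 0.7752.
All moduli strictly greater than 1? No.
Verdict: Not invertible.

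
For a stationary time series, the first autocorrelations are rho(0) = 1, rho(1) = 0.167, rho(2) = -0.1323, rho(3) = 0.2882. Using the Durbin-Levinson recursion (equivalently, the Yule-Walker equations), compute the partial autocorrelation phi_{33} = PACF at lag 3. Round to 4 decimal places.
\phi_{33} = 0.3611

The PACF at lag k is phi_{kk}, the last component of the solution
to the Yule-Walker system G_k phi = r_k where
  (G_k)_{ij} = rho(|i - j|), (r_k)_i = rho(i), i,j = 1..k.
Equivalently, Durbin-Levinson gives phi_{kk} iteratively:
  phi_{11} = rho(1)
  phi_{kk} = [rho(k) - sum_{j=1..k-1} phi_{k-1,j} rho(k-j)]
            / [1 - sum_{j=1..k-1} phi_{k-1,j} rho(j)],
  phi_{k,j} = phi_{k-1,j} - phi_{kk} phi_{k-1,k-j},  j = 1..k-1.
Step k = 1:
  phi_11 = rho(1) = 0.167.
Step k = 2:
  phi_22 = [rho(2) - phi_11 rho(1)] / [1 - phi_11 rho(1)] = [-0.1323 - (0.167)(0.167)] / [1 - (0.167)(0.167)]
         = -0.160189 / 0.972111 = -0.164785.
  Update: phi_21 = phi_11 - phi_22 phi_11 = 0.167 - (-0.164785)(0.167) = 0.194519.
Step k = 3:
  phi_33 = [rho(3) - phi_21 rho(2) - phi_22 rho(1)] / [1 - phi_21 rho(1) - phi_22 rho(2)]
    numerator   = 0.2882 - (0.194519)(-0.1323) - (-0.164785)(0.167) = 0.34145391
    denominator = 1 - (0.194519)(0.167) - (-0.164785)(-0.1323) = 0.94571431
  phi_33 = 0.34145391 / 0.94571431 = 0.3611.
Therefore phi_{33} = 0.3611.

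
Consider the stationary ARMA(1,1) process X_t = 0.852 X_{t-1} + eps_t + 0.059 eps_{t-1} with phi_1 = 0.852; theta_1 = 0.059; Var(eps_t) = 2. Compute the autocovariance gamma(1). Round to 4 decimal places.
\gamma(1) = 6.9815

Multiply the model equation by X_{t-k} and take expectations. With theta_0 = psi_0 = 1 and psi_j the MA(infinity) weights, this gives
  gamma(k) - sum_i phi_i gamma(k-i) = c_k,
  c_k = sigma^2 * sum_{j=k..q} theta_j psi_{j-k}   (c_k = 0 for k > q),
using gamma(-m) = gamma(m).
psi-weights needed (psi_j = theta_j + sum_i phi_i psi_{j-i}):
  psi_1 = theta_1 + phi_1 = 0.059 + (0.852) = 0.911
Right-hand sides:
  c_0 = sigma^2 (1 + theta_1 psi_1) = 2 * (1 + (0.059)(0.911)) = 2 * 1.053749 = 2.107498
  c_1 = sigma^2 theta_1 = 2 * (0.059) = 0.118
  c_2 = 0
Equations for k = 0 and k = 1 (AR order 1):
  gamma(0) = phi_1 gamma(1) + c_0
  gamma(1) = phi_1 gamma(0) + c_1
Substituting the second into the first: gamma(0) (1 - phi_1^2) = c_0 + phi_1 c_1, so
  gamma(0) = (c_0 + phi_1 c_1) / (1 - phi_1^2) = (2.107498 + (0.852)(0.118)) / (1 - (0.852)^2) = 2.208034 / 0.274096 = 8.055696.
  gamma(1) = phi_1 gamma(0) + c_1 = (0.852)(8.055696) + (0.118) = 6.981453.
Therefore gamma(1) = 6.9815 (to 4 decimal places).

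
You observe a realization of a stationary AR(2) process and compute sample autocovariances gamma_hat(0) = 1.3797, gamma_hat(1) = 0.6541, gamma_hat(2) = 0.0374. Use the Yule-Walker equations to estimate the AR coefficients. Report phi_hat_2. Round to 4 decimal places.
\hat\phi_{2} = -0.2550

The Yule-Walker equations for an AR(p) process read, in matrix form,
  Gamma_p phi = r_p,   with   (Gamma_p)_{ij} = gamma(|i - j|),
                       (r_p)_i = gamma(i),   i,j = 1..p.
Substitute the sample gammas (Toeplitz matrix and right-hand side of size 2):
  Gamma_p = [[1.3797, 0.6541], [0.6541, 1.3797]]
  r_p     = [0.6541, 0.0374]
Written out:
  1.3797 phi_1 + 0.6541 phi_2 = 0.6541
  0.6541 phi_1 + 1.3797 phi_2 = 0.0374
Solve by Cramer's rule:
  det = gamma(0)^2 - gamma(1)^2 = (1.3797)^2 - (0.6541)^2 = 1.90357209 - 0.42784681 = 1.47572528
  phi_hat_1 = [gamma(1) gamma(0) - gamma(1) gamma(2)] / det = [(0.6541)(1.3797) - (0.6541)(0.0374)] / 1.47572528 = 0.87799843 / 1.47572528 = 0.595
  phi_hat_2 = [gamma(0) gamma(2) - gamma(1)^2] / det = [(1.3797)(0.0374) - (0.6541)^2] / 1.47572528 = -0.37624603 / 1.47572528 = -0.255
So phi_hat = [0.5950, -0.2550].
Therefore phi_hat_2 = -0.2550.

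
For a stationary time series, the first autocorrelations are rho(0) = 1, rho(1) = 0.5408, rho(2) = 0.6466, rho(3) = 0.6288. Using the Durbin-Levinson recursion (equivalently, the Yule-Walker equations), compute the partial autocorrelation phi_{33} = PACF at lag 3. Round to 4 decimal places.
\phi_{33} = 0.3460

The PACF at lag k is phi_{kk}, the last component of the solution
to the Yule-Walker system G_k phi = r_k where
  (G_k)_{ij} = rho(|i - j|), (r_k)_i = rho(i), i,j = 1..k.
Equivalently, Durbin-Levinson gives phi_{kk} iteratively:
  phi_{11} = rho(1)
  phi_{kk} = [rho(k) - sum_{j=1..k-1} phi_{k-1,j} rho(k-j)]
            / [1 - sum_{j=1..k-1} phi_{k-1,j} rho(j)],
  phi_{k,j} = phi_{k-1,j} - phi_{kk} phi_{k-1,k-j},  j = 1..k-1.
Step k = 1:
  phi_11 = rho(1) = 0.5408.
Step k = 2:
  phi_22 = [rho(2) - phi_11 rho(1)] / [1 - phi_11 rho(1)] = [0.6466 - (0.5408)(0.5408)] / [1 - (0.5408)(0.5408)]
         = 0.35413536 / 0.70753536 = 0.50052.
  Update: phi_21 = phi_11 - phi_22 phi_11 = 0.5408 - (0.50052)(0.5408) = 0.270119.
Step k = 3:
  phi_33 = [rho(3) - phi_21 rho(2) - phi_22 rho(1)] / [1 - phi_21 rho(1) - phi_22 rho(2)]
    numerator   = 0.6288 - (0.270119)(0.6466) - (0.50052)(0.5408) = 0.18346004
    denominator = 1 - (0.270119)(0.5408) - (0.50052)(0.6466) = 0.53028365
  phi_33 = 0.18346004 / 0.53028365 = 0.346.
Therefore phi_{33} = 0.3460.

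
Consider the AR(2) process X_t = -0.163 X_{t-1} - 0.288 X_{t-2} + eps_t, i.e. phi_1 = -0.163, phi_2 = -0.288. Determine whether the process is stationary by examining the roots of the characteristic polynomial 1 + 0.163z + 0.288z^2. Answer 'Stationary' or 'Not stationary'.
\text{Stationary}

The AR(p) characteristic polynomial is P(z) = 1 + 0.163z + 0.288z^2.
Stationarity requires all roots to lie outside the unit circle, i.e. |z| > 1 for every root.
Set 1 + (0.163) z + (0.288) z^2 = 0, i.e. a z^2 + b z + c = 0 with a = 0.288, b = 0.163, c = 1.
Discriminant D = b^2 - 4ac = (0.163)^2 - 4*(0.288)*1 = 0.026569 - (1.152) = -1.125431.
D < 0, so the roots are the complex-conjugate pair z = (-b +/- i sqrt(-D)) / (2a) = -0.283 +/- 1.8418i.
For a conjugate pair |z|^2 = z * conj(z) = (product of roots) = c/a = 1/(0.288) = 3.472222, so |z| = sqrt(3.472222) = 1.8634 for both roots.
Moduli of all roots: 1.8634, 1.8634.
All moduli strictly greater than 1? Yes.
Verdict: Stationary.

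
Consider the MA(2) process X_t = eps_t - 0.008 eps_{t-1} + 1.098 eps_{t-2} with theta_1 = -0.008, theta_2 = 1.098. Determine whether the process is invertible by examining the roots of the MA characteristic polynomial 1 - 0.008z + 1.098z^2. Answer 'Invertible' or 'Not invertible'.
\text{Not invertible}

The MA(q) characteristic polynomial is P(z) = 1 - 0.008z + 1.098z^2.
Invertibility requires all roots to lie outside the unit circle, i.e. |z| > 1 for every root.
Set 1 + (-0.008) z + (1.098) z^2 = 0, i.e. a z^2 + b z + c = 0 with a = 1.098, b = -0.008, c = 1.
Discriminant D = b^2 - 4ac = (-0.008)^2 - 4*(1.098)*1 = 0.000064 - (4.392) = -4.391936.
D < 0, so the roots are the complex-conjugate pair z = (-b +/- i sqrt(-D)) / (2a) = 0.0036 +/- 0.9543i.
For a conjugate pair |z|^2 = z * conj(z) = (product of roots) = c/a = 1/(1.098) = 0.910747, so |z| = sqrt(0.910747) = 0.9543 for both roots.
Moduli of all roots: 0.9543, 0.9543.
All moduli strictly greater than 1? No.
Verdict: Not invertible.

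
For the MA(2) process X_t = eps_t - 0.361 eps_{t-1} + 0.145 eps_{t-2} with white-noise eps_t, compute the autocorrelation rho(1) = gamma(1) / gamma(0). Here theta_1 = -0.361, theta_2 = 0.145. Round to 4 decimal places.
\rho(1) = -0.3590

For an MA(q) process with theta_0 = 1, the autocovariance is
  gamma(k) = sigma^2 * sum_{i=0..q-k} theta_i * theta_{i+k},
and rho(k) = gamma(k) / gamma(0). Sigma^2 cancels.
  numerator   = (1)*(-0.361) + (-0.361)*(0.145) = -0.413345.
  denominator = (1)^2 + (-0.361)^2 + (0.145)^2 = 1.151346.
  rho(1) = -0.413345 / 1.151346 = -0.3590.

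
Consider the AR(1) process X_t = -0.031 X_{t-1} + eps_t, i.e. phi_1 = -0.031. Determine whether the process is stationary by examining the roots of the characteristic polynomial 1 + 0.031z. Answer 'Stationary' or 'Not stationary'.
\text{Stationary}

The AR(p) characteristic polynomial is P(z) = 1 + 0.031z.
Stationarity requires all roots to lie outside the unit circle, i.e. |z| > 1 for every root.
This is linear in z: 1 + (0.031) z = 0  =>  z = -1/(0.031) = -32.258065,  |z| = 32.258065.
Moduli of all roots: 32.2581.
All moduli strictly greater than 1? Yes.
Verdict: Stationary.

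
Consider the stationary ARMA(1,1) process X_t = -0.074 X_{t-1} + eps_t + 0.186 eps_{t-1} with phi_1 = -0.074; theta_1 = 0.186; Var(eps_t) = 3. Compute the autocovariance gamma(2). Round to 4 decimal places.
\gamma(2) = -0.0247

Multiply the model equation by X_{t-k} and take expectations. With theta_0 = psi_0 = 1 and psi_j the MA(infinity) weights, this gives
  gamma(k) - sum_i phi_i gamma(k-i) = c_k,
  c_k = sigma^2 * sum_{j=k..q} theta_j psi_{j-k}   (c_k = 0 for k > q),
using gamma(-m) = gamma(m).
psi-weights needed (psi_j = theta_j + sum_i phi_i psi_{j-i}):
  psi_1 = theta_1 + phi_1 = 0.186 + (-0.074) = 0.112
Right-hand sides:
  c_0 = sigma^2 (1 + theta_1 psi_1) = 3 * (1 + (0.186)(0.112)) = 3 * 1.020832 = 3.062496
  c_1 = sigma^2 theta_1 = 3 * (0.186) = 0.558
  c_2 = 0
Equations for k = 0 and k = 1 (AR order 1):
  gamma(0) = phi_1 gamma(1) + c_0
  gamma(1) = phi_1 gamma(0) + c_1
Substituting the second into the first: gamma(0) (1 - phi_1^2) = c_0 + phi_1 c_1, so
  gamma(0) = (c_0 + phi_1 c_1) / (1 - phi_1^2) = (3.062496 + (-0.074)(0.558)) / (1 - (-0.074)^2) = 3.021204 / 0.994524 = 3.037839.
  gamma(1) = phi_1 gamma(0) + c_1 = (-0.074)(3.037839) + (0.558) = 0.3332.
For k = 2 (> q): gamma(2) = phi_1 gamma(1) = (-0.074)(0.3332) = -0.024657.
Therefore gamma(2) = -0.0247 (to 4 decimal places).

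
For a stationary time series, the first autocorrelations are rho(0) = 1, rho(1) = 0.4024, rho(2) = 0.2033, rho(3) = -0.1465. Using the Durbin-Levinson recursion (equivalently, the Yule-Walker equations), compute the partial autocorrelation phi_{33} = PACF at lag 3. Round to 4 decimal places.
\phi_{33} = -0.2920

The PACF at lag k is phi_{kk}, the last component of the solution
to the Yule-Walker system G_k phi = r_k where
  (G_k)_{ij} = rho(|i - j|), (r_k)_i = rho(i), i,j = 1..k.
Equivalently, Durbin-Levinson gives phi_{kk} iteratively:
  phi_{11} = rho(1)
  phi_{kk} = [rho(k) - sum_{j=1..k-1} phi_{k-1,j} rho(k-j)]
            / [1 - sum_{j=1..k-1} phi_{k-1,j} rho(j)],
  phi_{k,j} = phi_{k-1,j} - phi_{kk} phi_{k-1,k-j},  j = 1..k-1.
Step k = 1:
  phi_11 = rho(1) = 0.4024.
Step k = 2:
  phi_22 = [rho(2) - phi_11 rho(1)] / [1 - phi_11 rho(1)] = [0.2033 - (0.4024)(0.4024)] / [1 - (0.4024)(0.4024)]
         = 0.04137424 / 0.83807424 = 0.049368.
  Update: phi_21 = phi_11 - phi_22 phi_11 = 0.4024 - (0.049368)(0.4024) = 0.382534.
Step k = 3:
  phi_33 = [rho(3) - phi_21 rho(2) - phi_22 rho(1)] / [1 - phi_21 rho(1) - phi_22 rho(2)]
    numerator   = -0.1465 - (0.382534)(0.2033) - (0.049368)(0.4024) = -0.24413498
    denominator = 1 - (0.382534)(0.4024) - (0.049368)(0.2033) = 0.83603167
  phi_33 = -0.24413498 / 0.83603167 = -0.292.
Therefore phi_{33} = -0.2920.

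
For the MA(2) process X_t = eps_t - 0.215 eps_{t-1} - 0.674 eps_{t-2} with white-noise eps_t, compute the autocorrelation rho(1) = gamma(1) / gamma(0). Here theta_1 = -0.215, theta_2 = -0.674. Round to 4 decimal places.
\rho(1) = -0.0467

For an MA(q) process with theta_0 = 1, the autocovariance is
  gamma(k) = sigma^2 * sum_{i=0..q-k} theta_i * theta_{i+k},
and rho(k) = gamma(k) / gamma(0). Sigma^2 cancels.
  numerator   = (1)*(-0.215) + (-0.215)*(-0.674) = -0.07009.
  denominator = (1)^2 + (-0.215)^2 + (-0.674)^2 = 1.500501.
  rho(1) = -0.07009 / 1.500501 = -0.0467.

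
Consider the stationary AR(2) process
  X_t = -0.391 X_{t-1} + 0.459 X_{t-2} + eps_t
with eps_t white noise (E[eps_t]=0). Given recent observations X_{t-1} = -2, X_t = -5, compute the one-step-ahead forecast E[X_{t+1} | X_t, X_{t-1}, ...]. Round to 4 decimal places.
E[X_{t+1} \mid \mathcal F_t] = 1.0370

For an AR(p) model X_t = c + sum_i phi_i X_{t-i} + eps_t, the
one-step-ahead conditional mean is
  E[X_{t+1} | X_t, ...] = c + sum_i phi_i X_{t+1-i}.
Substitute known values:
  E[X_{t+1} | ...] = (-0.391) * (-5) + (0.459) * (-2)
                   = 1.0370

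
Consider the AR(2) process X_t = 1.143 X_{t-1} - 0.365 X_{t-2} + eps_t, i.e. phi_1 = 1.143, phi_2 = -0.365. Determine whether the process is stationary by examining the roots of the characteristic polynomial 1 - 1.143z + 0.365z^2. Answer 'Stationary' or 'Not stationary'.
\text{Stationary}

The AR(p) characteristic polynomial is P(z) = 1 - 1.143z + 0.365z^2.
Stationarity requires all roots to lie outside the unit circle, i.e. |z| > 1 for every root.
Set 1 + (-1.143) z + (0.365) z^2 = 0, i.e. a z^2 + b z + c = 0 with a = 0.365, b = -1.143, c = 1.
Discriminant D = b^2 - 4ac = (-1.143)^2 - 4*(0.365)*1 = 1.306449 - (1.46) = -0.153551.
D < 0, so the roots are the complex-conjugate pair z = (-b +/- i sqrt(-D)) / (2a) = 1.5658 +/- 0.5368i.
For a conjugate pair |z|^2 = z * conj(z) = (product of roots) = c/a = 1/(0.365) = 2.739726, so |z| = sqrt(2.739726) = 1.6552 for both roots.
Moduli of all roots: 1.6552, 1.6552.
All moduli strictly greater than 1? Yes.
Verdict: Stationary.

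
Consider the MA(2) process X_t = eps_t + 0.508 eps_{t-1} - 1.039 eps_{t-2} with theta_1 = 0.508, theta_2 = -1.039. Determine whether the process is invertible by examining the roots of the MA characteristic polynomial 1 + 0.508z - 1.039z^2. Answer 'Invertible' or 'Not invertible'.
\text{Not invertible}

The MA(q) characteristic polynomial is P(z) = 1 + 0.508z - 1.039z^2.
Invertibility requires all roots to lie outside the unit circle, i.e. |z| > 1 for every root.
Set 1 + (0.508) z + (-1.039) z^2 = 0, i.e. a z^2 + b z + c = 0 with a = -1.039, b = 0.508, c = 1.
Discriminant D = b^2 - 4ac = (0.508)^2 - 4*(-1.039)*1 = 0.258064 - (-4.156) = 4.414064.
D >= 0, so the roots are real: z = (-b +/- sqrt(D)) / (2a) = (-0.508 +/- 2.100967) / (-2.078).
  z_1 = (-0.508 + 2.100967) / (-2.078) = -0.7666,   |z_1| = 0.7666.
  z_2 = (-0.508 - 2.100967) / (-2.078) = 1.2555,   |z_2| = 1.2555.
Moduli of all roots: 0.7666, 1.2555.
All moduli strictly greater than 1? No.
Verdict: Not invertible.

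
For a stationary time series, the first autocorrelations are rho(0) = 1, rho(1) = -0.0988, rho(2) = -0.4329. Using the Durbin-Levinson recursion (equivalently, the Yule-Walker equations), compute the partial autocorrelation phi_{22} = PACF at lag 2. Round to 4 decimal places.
\phi_{22} = -0.4470

The PACF at lag k is phi_{kk}, the last component of the solution
to the Yule-Walker system G_k phi = r_k where
  (G_k)_{ij} = rho(|i - j|), (r_k)_i = rho(i), i,j = 1..k.
Equivalently, Durbin-Levinson gives phi_{kk} iteratively:
  phi_{11} = rho(1)
  phi_{kk} = [rho(k) - sum_{j=1..k-1} phi_{k-1,j} rho(k-j)]
            / [1 - sum_{j=1..k-1} phi_{k-1,j} rho(j)],
  phi_{k,j} = phi_{k-1,j} - phi_{kk} phi_{k-1,k-j},  j = 1..k-1.
Step k = 1:
  phi_11 = rho(1) = -0.0988.
Step k = 2:
  phi_22 = [rho(2) - phi_11 rho(1)] / [1 - phi_11 rho(1)] = [-0.4329 - (-0.0988)(-0.0988)] / [1 - (-0.0988)(-0.0988)]
         = -0.44266144 / 0.99023856 = -0.447.
Therefore phi_{22} = -0.4470.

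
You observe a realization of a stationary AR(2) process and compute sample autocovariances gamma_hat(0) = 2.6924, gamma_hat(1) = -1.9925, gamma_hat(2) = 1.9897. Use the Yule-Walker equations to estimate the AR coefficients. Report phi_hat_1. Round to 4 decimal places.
\hat\phi_{1} = -0.4270

The Yule-Walker equations for an AR(p) process read, in matrix form,
  Gamma_p phi = r_p,   with   (Gamma_p)_{ij} = gamma(|i - j|),
                       (r_p)_i = gamma(i),   i,j = 1..p.
Substitute the sample gammas (Toeplitz matrix and right-hand side of size 2):
  Gamma_p = [[2.6924, -1.9925], [-1.9925, 2.6924]]
  r_p     = [-1.9925, 1.9897]
Written out:
  2.6924 phi_1 - 1.9925 phi_2 = -1.9925
  -1.9925 phi_1 + 2.6924 phi_2 = 1.9897
Solve by Cramer's rule:
  det = gamma(0)^2 - gamma(1)^2 = (2.6924)^2 - (-1.9925)^2 = 7.24901776 - 3.97005625 = 3.27896151
  phi_hat_1 = [gamma(1) gamma(0) - gamma(1) gamma(2)] / det = [(-1.9925)(2.6924) - (-1.9925)(1.9897)] / 3.27896151 = -1.40012975 / 3.27896151 = -0.427
  phi_hat_2 = [gamma(0) gamma(2) - gamma(1)^2] / det = [(2.6924)(1.9897) - (-1.9925)^2] / 3.27896151 = 1.38701203 / 3.27896151 = 0.423
So phi_hat = [-0.4270, 0.4230].
Therefore phi_hat_1 = -0.4270.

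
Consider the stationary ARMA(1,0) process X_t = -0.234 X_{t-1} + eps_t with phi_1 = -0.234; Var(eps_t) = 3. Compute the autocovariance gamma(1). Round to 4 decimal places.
\gamma(1) = -0.7427

Multiply the model equation by X_{t-k} and take expectations. With theta_0 = psi_0 = 1 and psi_j the MA(infinity) weights, this gives
  gamma(k) - sum_i phi_i gamma(k-i) = c_k,
  c_k = sigma^2 * sum_{j=k..q} theta_j psi_{j-k}   (c_k = 0 for k > q),
using gamma(-m) = gamma(m).
Pure AR (q = 0): c_0 = sigma^2 = 3, c_k = 0 for k >= 1.
Equations for k = 0 and k = 1 (AR order 1):
  gamma(0) = phi_1 gamma(1) + c_0
  gamma(1) = phi_1 gamma(0) + c_1
Substituting the second into the first: gamma(0) (1 - phi_1^2) = c_0 + phi_1 c_1, so
  gamma(0) = c_0 / (1 - phi_1^2) = 3 / (1 - (-0.234)^2) = 3 / 0.945244 = 3.173784.
  gamma(1) = phi_1 gamma(0) = (-0.234)(3.173784) = -0.742665.
Therefore gamma(1) = -0.7427 (to 4 decimal places).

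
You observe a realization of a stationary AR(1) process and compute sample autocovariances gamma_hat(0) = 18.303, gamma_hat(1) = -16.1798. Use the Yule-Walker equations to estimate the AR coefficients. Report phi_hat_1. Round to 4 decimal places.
\hat\phi_{1} = -0.8840

The Yule-Walker equations for an AR(p) process read, in matrix form,
  Gamma_p phi = r_p,   with   (Gamma_p)_{ij} = gamma(|i - j|),
                       (r_p)_i = gamma(i),   i,j = 1..p.
Substitute the sample gammas (Toeplitz matrix and right-hand side of size 1):
  Gamma_p = [[18.303]]
  r_p     = [-16.1798]
With p = 1 this is the single equation gamma(0) phi_1 = gamma(1):
  phi_hat_1 = gamma(1) / gamma(0) = -16.1798 / 18.303 = -0.8840.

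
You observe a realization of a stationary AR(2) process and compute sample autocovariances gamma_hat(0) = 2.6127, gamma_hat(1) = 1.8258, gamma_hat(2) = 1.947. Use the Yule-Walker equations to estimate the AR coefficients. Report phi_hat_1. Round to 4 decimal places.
\hat\phi_{1} = 0.3480

The Yule-Walker equations for an AR(p) process read, in matrix form,
  Gamma_p phi = r_p,   with   (Gamma_p)_{ij} = gamma(|i - j|),
                       (r_p)_i = gamma(i),   i,j = 1..p.
Substitute the sample gammas (Toeplitz matrix and right-hand side of size 2):
  Gamma_p = [[2.6127, 1.8258], [1.8258, 2.6127]]
  r_p     = [1.8258, 1.947]
Written out:
  2.6127 phi_1 + 1.8258 phi_2 = 1.8258
  1.8258 phi_1 + 2.6127 phi_2 = 1.947
Solve by Cramer's rule:
  det = gamma(0)^2 - gamma(1)^2 = (2.6127)^2 - (1.8258)^2 = 6.82620129 - 3.33354564 = 3.49265565
  phi_hat_1 = [gamma(1) gamma(0) - gamma(1) gamma(2)] / det = [(1.8258)(2.6127) - (1.8258)(1.947)] / 3.49265565 = 1.21543506 / 3.49265565 = 0.348
  phi_hat_2 = [gamma(0) gamma(2) - gamma(1)^2] / det = [(2.6127)(1.947) - (1.8258)^2] / 3.49265565 = 1.75338126 / 3.49265565 = 0.502
So phi_hat = [0.3480, 0.5020].
Therefore phi_hat_1 = 0.3480.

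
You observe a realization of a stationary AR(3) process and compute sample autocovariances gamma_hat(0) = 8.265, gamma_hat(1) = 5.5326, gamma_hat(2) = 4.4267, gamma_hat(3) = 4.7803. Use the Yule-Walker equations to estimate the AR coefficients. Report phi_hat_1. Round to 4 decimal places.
\hat\phi_{1} = 0.5130

The Yule-Walker equations for an AR(p) process read, in matrix form,
  Gamma_p phi = r_p,   with   (Gamma_p)_{ij} = gamma(|i - j|),
                       (r_p)_i = gamma(i),   i,j = 1..p.
Substitute the sample gammas (Toeplitz matrix and right-hand side of size 3):
  Gamma_p = [[8.265, 5.5326, 4.4267], [5.5326, 8.265, 5.5326], [4.4267, 5.5326, 8.265]]
  r_p     = [5.5326, 4.4267, 4.7803]
Written out (R1..R3):
  (R1) 8.265 phi_1 + 5.5326 phi_2 + 4.4267 phi_3 = 5.5326
  (R2) 5.5326 phi_1 + 8.265 phi_2 + 5.5326 phi_3 = 4.4267
  (R3) 4.4267 phi_1 + 5.5326 phi_2 + 8.265 phi_3 = 4.7803
Gaussian elimination:
  R2 <- R2 - (5.5326/8.265) R1 = R2 - (0.669401) R1:  4.561472 phi_2 + 2.569362 phi_3 = 0.723172
  R3 <- R3 - (4.4267/8.265) R1 = R3 - (0.535596) R1:  2.569362 phi_2 + 5.894078 phi_3 = 1.817062
  R3 <- R3 - (2.569362/4.561472) R2 = R3 - (0.563275) R2:  4.446821 phi_3 = 1.409718
Back-substitution:
  phi_hat_3 = 1.409718 / 4.446821 = 0.317017
  phi_hat_2 = (0.723172 - (2.569362)(0.317017)) / 4.561472 = -0.020029
  phi_hat_1 = (5.5326 - (5.5326)(-0.020029) - (4.4267)(0.317017)) / 8.265 = 0.513015
So phi_hat = [0.5130, -0.0200, 0.3170].
Therefore phi_hat_1 = 0.5130.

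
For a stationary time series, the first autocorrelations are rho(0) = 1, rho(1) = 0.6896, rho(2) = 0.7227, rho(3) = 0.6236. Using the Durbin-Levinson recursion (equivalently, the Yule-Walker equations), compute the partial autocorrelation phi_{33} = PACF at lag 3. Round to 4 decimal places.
\phi_{33} = 0.0861

The PACF at lag k is phi_{kk}, the last component of the solution
to the Yule-Walker system G_k phi = r_k where
  (G_k)_{ij} = rho(|i - j|), (r_k)_i = rho(i), i,j = 1..k.
Equivalently, Durbin-Levinson gives phi_{kk} iteratively:
  phi_{11} = rho(1)
  phi_{kk} = [rho(k) - sum_{j=1..k-1} phi_{k-1,j} rho(k-j)]
            / [1 - sum_{j=1..k-1} phi_{k-1,j} rho(j)],
  phi_{k,j} = phi_{k-1,j} - phi_{kk} phi_{k-1,k-j},  j = 1..k-1.
Step k = 1:
  phi_11 = rho(1) = 0.6896.
Step k = 2:
  phi_22 = [rho(2) - phi_11 rho(1)] / [1 - phi_11 rho(1)] = [0.7227 - (0.6896)(0.6896)] / [1 - (0.6896)(0.6896)]
         = 0.24715184 / 0.52445184 = 0.471257.
  Update: phi_21 = phi_11 - phi_22 phi_11 = 0.6896 - (0.471257)(0.6896) = 0.364621.
Step k = 3:
  phi_33 = [rho(3) - phi_21 rho(2) - phi_22 rho(1)] / [1 - phi_21 rho(1) - phi_22 rho(2)]
    numerator   = 0.6236 - (0.364621)(0.7227) - (0.471257)(0.6896) = 0.03510936
    denominator = 1 - (0.364621)(0.6896) - (0.471257)(0.7227) = 0.40797969
  phi_33 = 0.03510936 / 0.40797969 = 0.0861.
Therefore phi_{33} = 0.0861.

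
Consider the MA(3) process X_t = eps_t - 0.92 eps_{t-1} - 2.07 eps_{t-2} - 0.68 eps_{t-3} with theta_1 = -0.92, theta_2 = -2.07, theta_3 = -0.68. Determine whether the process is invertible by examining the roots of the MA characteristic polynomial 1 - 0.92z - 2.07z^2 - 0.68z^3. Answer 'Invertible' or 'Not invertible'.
\text{Not invertible}

The MA(q) characteristic polynomial is P(z) = 1 - 0.92z - 2.07z^2 - 0.68z^3.
Invertibility requires all roots to lie outside the unit circle, i.e. |z| > 1 for every root.
Degree 3: look for a simple real root z0 first, then factor out (1 - z/z0) and solve the remaining quadratic.
Testing z0 = -2: P(-2) = 1 + (-0.92)(-2) + (-2.07)(-2)^2 + (-0.68)(-2)^3
  = 1 + (1.84) + (-8.28) + (5.44) = 0.  So z_0 = -2 is a root, |z_0| = 2.
Divide out the factor (1 + 0.5 z) = (1 - z/z0) (since 1/z0 = -0.5):
  P(z) = (1 + 0.5 z)(1 + (-1.42) z + (-1.36) z^2)
  [check: z-coef -1.42 - (-0.5) = -0.92; z^2-coef -1.36 - (-0.5)(-1.42) = -2.07; z^3-coef -(-0.5)(-1.36) = -0.68.]
Remaining roots from the quadratic factor 1 + (-1.42) z + (-1.36) z^2:
  Set 1 + (-1.42) z + (-1.36) z^2 = 0, i.e. a z^2 + b z + c = 0 with a = -1.36, b = -1.42, c = 1.
  Discriminant D = b^2 - 4ac = (-1.42)^2 - 4*(-1.36)*1 = 2.0164 - (-5.44) = 7.4564.
  D >= 0, so the roots are real: z = (-b +/- sqrt(D)) / (2a) = (1.42 +/- 2.730641) / (-2.72).
    z_1 = (1.42 + 2.730641) / (-2.72) = -1.526,   |z_1| = 1.526.
    z_2 = (1.42 - 2.730641) / (-2.72) = 0.4819,   |z_2| = 0.4819.
Moduli of all roots: 2.0000, 1.5260, 0.4819.
All moduli strictly greater than 1? No.
Verdict: Not invertible.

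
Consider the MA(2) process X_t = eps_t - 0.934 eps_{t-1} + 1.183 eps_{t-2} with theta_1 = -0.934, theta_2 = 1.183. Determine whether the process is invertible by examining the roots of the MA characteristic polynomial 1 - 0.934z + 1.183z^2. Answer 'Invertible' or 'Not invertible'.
\text{Not invertible}

The MA(q) characteristic polynomial is P(z) = 1 - 0.934z + 1.183z^2.
Invertibility requires all roots to lie outside the unit circle, i.e. |z| > 1 for every root.
Set 1 + (-0.934) z + (1.183) z^2 = 0, i.e. a z^2 + b z + c = 0 with a = 1.183, b = -0.934, c = 1.
Discriminant D = b^2 - 4ac = (-0.934)^2 - 4*(1.183)*1 = 0.872356 - (4.732) = -3.859644.
D < 0, so the roots are the complex-conjugate pair z = (-b +/- i sqrt(-D)) / (2a) = 0.3948 +/- 0.8303i.
For a conjugate pair |z|^2 = z * conj(z) = (product of roots) = c/a = 1/(1.183) = 0.845309, so |z| = sqrt(0.845309) = 0.9194 for both roots.
Moduli of all roots: 0.9194, 0.9194.
All moduli strictly greater than 1? No.
Verdict: Not invertible.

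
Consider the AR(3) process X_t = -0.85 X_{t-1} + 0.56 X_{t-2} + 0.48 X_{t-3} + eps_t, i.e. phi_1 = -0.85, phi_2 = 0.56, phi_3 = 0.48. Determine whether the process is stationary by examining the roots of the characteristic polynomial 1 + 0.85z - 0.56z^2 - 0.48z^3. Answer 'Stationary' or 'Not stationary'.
\text{Stationary}

The AR(p) characteristic polynomial is P(z) = 1 + 0.85z - 0.56z^2 - 0.48z^3.
Stationarity requires all roots to lie outside the unit circle, i.e. |z| > 1 for every root.
Degree 3: look for a simple real root z0 first, then factor out (1 - z/z0) and solve the remaining quadratic.
Testing z0 = -1.25: P(-1.25) = 1 + (0.85)(-1.25) + (-0.56)(-1.25)^2 + (-0.48)(-1.25)^3
  = 1 + (-1.0625) + (-0.875) + (0.9375) = 0.  So z_0 = -1.25 is a root, |z_0| = 1.25.
Divide out the factor (1 + 0.8 z) = (1 - z/z0) (since 1/z0 = -0.8):
  P(z) = (1 + 0.8 z)(1 + (0.05) z + (-0.6) z^2)
  [check: z-coef 0.05 - (-0.8) = 0.85; z^2-coef -0.6 - (-0.8)(0.05) = -0.56; z^3-coef -(-0.8)(-0.6) = -0.48.]
Remaining roots from the quadratic factor 1 + (0.05) z + (-0.6) z^2:
  Set 1 + (0.05) z + (-0.6) z^2 = 0, i.e. a z^2 + b z + c = 0 with a = -0.6, b = 0.05, c = 1.
  Discriminant D = b^2 - 4ac = (0.05)^2 - 4*(-0.6)*1 = 0.0025 - (-2.4) = 2.4025.
  D >= 0, so the roots are real: z = (-b +/- sqrt(D)) / (2a) = (-0.05 +/- 1.55) / (-1.2).
    z_1 = (-0.05 + 1.55) / (-1.2) = -1.25,   |z_1| = 1.25.
    z_2 = (-0.05 - 1.55) / (-1.2) = 1.3333,   |z_2| = 1.3333.
Moduli of all roots: 1.2500, 1.2500, 1.3333.
All moduli strictly greater than 1? Yes.
Verdict: Stationary.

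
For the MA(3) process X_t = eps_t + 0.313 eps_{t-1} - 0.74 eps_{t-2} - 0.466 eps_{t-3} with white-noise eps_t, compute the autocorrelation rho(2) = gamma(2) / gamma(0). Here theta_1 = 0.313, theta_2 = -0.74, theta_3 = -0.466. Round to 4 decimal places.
\rho(2) = -0.4756

For an MA(q) process with theta_0 = 1, the autocovariance is
  gamma(k) = sigma^2 * sum_{i=0..q-k} theta_i * theta_{i+k},
and rho(k) = gamma(k) / gamma(0). Sigma^2 cancels.
  numerator   = (1)*(-0.74) + (0.313)*(-0.466) = -0.885858.
  denominator = (1)^2 + (0.313)^2 + (-0.74)^2 + (-0.466)^2 = 1.862725.
  rho(2) = -0.885858 / 1.862725 = -0.4756.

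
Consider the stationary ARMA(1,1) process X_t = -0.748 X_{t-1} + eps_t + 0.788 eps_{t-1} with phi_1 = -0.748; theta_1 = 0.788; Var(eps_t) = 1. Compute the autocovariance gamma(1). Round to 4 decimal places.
\gamma(1) = 0.0373

Multiply the model equation by X_{t-k} and take expectations. With theta_0 = psi_0 = 1 and psi_j the MA(infinity) weights, this gives
  gamma(k) - sum_i phi_i gamma(k-i) = c_k,
  c_k = sigma^2 * sum_{j=k..q} theta_j psi_{j-k}   (c_k = 0 for k > q),
using gamma(-m) = gamma(m).
psi-weights needed (psi_j = theta_j + sum_i phi_i psi_{j-i}):
  psi_1 = theta_1 + phi_1 = 0.788 + (-0.748) = 0.04
Right-hand sides:
  c_0 = sigma^2 (1 + theta_1 psi_1) = 1 * (1 + (0.788)(0.04)) = 1 * 1.03152 = 1.03152
  c_1 = sigma^2 theta_1 = 1 * (0.788) = 0.788
  c_2 = 0
Equations for k = 0 and k = 1 (AR order 1):
  gamma(0) = phi_1 gamma(1) + c_0
  gamma(1) = phi_1 gamma(0) + c_1
Substituting the second into the first: gamma(0) (1 - phi_1^2) = c_0 + phi_1 c_1, so
  gamma(0) = (c_0 + phi_1 c_1) / (1 - phi_1^2) = (1.03152 + (-0.748)(0.788)) / (1 - (-0.748)^2) = 0.442096 / 0.440496 = 1.003632.
  gamma(1) = phi_1 gamma(0) + c_1 = (-0.748)(1.003632) + (0.788) = 0.037283.
Therefore gamma(1) = 0.0373 (to 4 decimal places).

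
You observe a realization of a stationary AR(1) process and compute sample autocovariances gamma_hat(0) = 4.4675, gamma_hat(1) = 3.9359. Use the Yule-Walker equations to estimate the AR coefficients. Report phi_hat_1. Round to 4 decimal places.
\hat\phi_{1} = 0.8810

The Yule-Walker equations for an AR(p) process read, in matrix form,
  Gamma_p phi = r_p,   with   (Gamma_p)_{ij} = gamma(|i - j|),
                       (r_p)_i = gamma(i),   i,j = 1..p.
Substitute the sample gammas (Toeplitz matrix and right-hand side of size 1):
  Gamma_p = [[4.4675]]
  r_p     = [3.9359]
With p = 1 this is the single equation gamma(0) phi_1 = gamma(1):
  phi_hat_1 = gamma(1) / gamma(0) = 3.9359 / 4.4675 = 0.8810.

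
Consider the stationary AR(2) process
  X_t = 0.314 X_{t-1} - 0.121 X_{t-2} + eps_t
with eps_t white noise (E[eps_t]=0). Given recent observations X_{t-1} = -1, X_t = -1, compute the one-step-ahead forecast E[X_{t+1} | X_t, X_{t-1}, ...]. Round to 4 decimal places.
E[X_{t+1} \mid \mathcal F_t] = -0.1930

For an AR(p) model X_t = c + sum_i phi_i X_{t-i} + eps_t, the
one-step-ahead conditional mean is
  E[X_{t+1} | X_t, ...] = c + sum_i phi_i X_{t+1-i}.
Substitute known values:
  E[X_{t+1} | ...] = (0.314) * (-1) + (-0.121) * (-1)
                   = -0.1930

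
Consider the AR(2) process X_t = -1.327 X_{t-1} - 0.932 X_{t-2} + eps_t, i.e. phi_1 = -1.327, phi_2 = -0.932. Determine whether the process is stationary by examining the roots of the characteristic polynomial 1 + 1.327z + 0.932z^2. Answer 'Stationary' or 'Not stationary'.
\text{Stationary}

The AR(p) characteristic polynomial is P(z) = 1 + 1.327z + 0.932z^2.
Stationarity requires all roots to lie outside the unit circle, i.e. |z| > 1 for every root.
Set 1 + (1.327) z + (0.932) z^2 = 0, i.e. a z^2 + b z + c = 0 with a = 0.932, b = 1.327, c = 1.
Discriminant D = b^2 - 4ac = (1.327)^2 - 4*(0.932)*1 = 1.760929 - (3.728) = -1.967071.
D < 0, so the roots are the complex-conjugate pair z = (-b +/- i sqrt(-D)) / (2a) = -0.7119 +/- 0.7524i.
For a conjugate pair |z|^2 = z * conj(z) = (product of roots) = c/a = 1/(0.932) = 1.072961, so |z| = sqrt(1.072961) = 1.0358 for both roots.
Moduli of all roots: 1.0358, 1.0358.
All moduli strictly greater than 1? Yes.
Verdict: Stationary.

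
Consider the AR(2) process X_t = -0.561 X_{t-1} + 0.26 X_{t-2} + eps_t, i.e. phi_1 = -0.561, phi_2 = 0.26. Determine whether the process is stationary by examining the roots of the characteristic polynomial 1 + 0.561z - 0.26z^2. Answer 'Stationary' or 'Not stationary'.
\text{Stationary}

The AR(p) characteristic polynomial is P(z) = 1 + 0.561z - 0.26z^2.
Stationarity requires all roots to lie outside the unit circle, i.e. |z| > 1 for every root.
Set 1 + (0.561) z + (-0.26) z^2 = 0, i.e. a z^2 + b z + c = 0 with a = -0.26, b = 0.561, c = 1.
Discriminant D = b^2 - 4ac = (0.561)^2 - 4*(-0.26)*1 = 0.314721 - (-1.04) = 1.354721.
D >= 0, so the roots are real: z = (-b +/- sqrt(D)) / (2a) = (-0.561 +/- 1.163925) / (-0.52).
  z_1 = (-0.561 + 1.163925) / (-0.52) = -1.1595,   |z_1| = 1.1595.
  z_2 = (-0.561 - 1.163925) / (-0.52) = 3.3172,   |z_2| = 3.3172.
Moduli of all roots: 1.1595, 3.3172.
All moduli strictly greater than 1? Yes.
Verdict: Stationary.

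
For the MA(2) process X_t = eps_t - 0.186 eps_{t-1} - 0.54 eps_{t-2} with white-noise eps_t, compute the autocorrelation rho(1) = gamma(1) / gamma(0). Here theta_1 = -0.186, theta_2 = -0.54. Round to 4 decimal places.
\rho(1) = -0.0645

For an MA(q) process with theta_0 = 1, the autocovariance is
  gamma(k) = sigma^2 * sum_{i=0..q-k} theta_i * theta_{i+k},
and rho(k) = gamma(k) / gamma(0). Sigma^2 cancels.
  numerator   = (1)*(-0.186) + (-0.186)*(-0.54) = -0.08556.
  denominator = (1)^2 + (-0.186)^2 + (-0.54)^2 = 1.326196.
  rho(1) = -0.08556 / 1.326196 = -0.0645.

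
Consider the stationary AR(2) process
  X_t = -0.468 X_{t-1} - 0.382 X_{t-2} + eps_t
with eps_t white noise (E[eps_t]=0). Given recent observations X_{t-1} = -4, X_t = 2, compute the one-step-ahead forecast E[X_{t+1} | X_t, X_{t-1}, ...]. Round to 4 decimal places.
E[X_{t+1} \mid \mathcal F_t] = 0.5920

For an AR(p) model X_t = c + sum_i phi_i X_{t-i} + eps_t, the
one-step-ahead conditional mean is
  E[X_{t+1} | X_t, ...] = c + sum_i phi_i X_{t+1-i}.
Substitute known values:
  E[X_{t+1} | ...] = (-0.468) * (2) + (-0.382) * (-4)
                   = 0.5920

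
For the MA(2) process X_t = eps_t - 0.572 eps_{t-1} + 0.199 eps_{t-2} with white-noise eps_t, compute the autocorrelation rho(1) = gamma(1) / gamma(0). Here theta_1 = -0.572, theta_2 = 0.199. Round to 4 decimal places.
\rho(1) = -0.5018

For an MA(q) process with theta_0 = 1, the autocovariance is
  gamma(k) = sigma^2 * sum_{i=0..q-k} theta_i * theta_{i+k},
and rho(k) = gamma(k) / gamma(0). Sigma^2 cancels.
  numerator   = (1)*(-0.572) + (-0.572)*(0.199) = -0.685828.
  denominator = (1)^2 + (-0.572)^2 + (0.199)^2 = 1.366785.
  rho(1) = -0.685828 / 1.366785 = -0.5018.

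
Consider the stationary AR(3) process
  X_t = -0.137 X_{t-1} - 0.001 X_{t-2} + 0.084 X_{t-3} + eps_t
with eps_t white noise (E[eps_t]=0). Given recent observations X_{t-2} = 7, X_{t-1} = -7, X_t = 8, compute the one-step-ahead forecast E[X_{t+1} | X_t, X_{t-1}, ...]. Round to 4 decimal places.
E[X_{t+1} \mid \mathcal F_t] = -0.5010

For an AR(p) model X_t = c + sum_i phi_i X_{t-i} + eps_t, the
one-step-ahead conditional mean is
  E[X_{t+1} | X_t, ...] = c + sum_i phi_i X_{t+1-i}.
Substitute known values:
  E[X_{t+1} | ...] = (-0.137) * (8) + (-0.001) * (-7) + (0.084) * (7)
                   = -0.5010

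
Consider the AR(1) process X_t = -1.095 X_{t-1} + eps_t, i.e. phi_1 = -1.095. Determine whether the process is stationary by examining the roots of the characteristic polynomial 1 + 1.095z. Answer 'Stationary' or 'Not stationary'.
\text{Not stationary}

The AR(p) characteristic polynomial is P(z) = 1 + 1.095z.
Stationarity requires all roots to lie outside the unit circle, i.e. |z| > 1 for every root.
This is linear in z: 1 + (1.095) z = 0  =>  z = -1/(1.095) = -0.913242,  |z| = 0.913242.
Moduli of all roots: 0.9132.
All moduli strictly greater than 1? No.
Verdict: Not stationary.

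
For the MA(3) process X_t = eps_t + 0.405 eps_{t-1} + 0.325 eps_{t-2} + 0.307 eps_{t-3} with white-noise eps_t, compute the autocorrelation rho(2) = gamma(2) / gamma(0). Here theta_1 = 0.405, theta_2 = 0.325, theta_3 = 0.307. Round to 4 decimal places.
\rho(2) = 0.3294

For an MA(q) process with theta_0 = 1, the autocovariance is
  gamma(k) = sigma^2 * sum_{i=0..q-k} theta_i * theta_{i+k},
and rho(k) = gamma(k) / gamma(0). Sigma^2 cancels.
  numerator   = (1)*(0.325) + (0.405)*(0.307) = 0.449335.
  denominator = (1)^2 + (0.405)^2 + (0.325)^2 + (0.307)^2 = 1.363899.
  rho(2) = 0.449335 / 1.363899 = 0.3294.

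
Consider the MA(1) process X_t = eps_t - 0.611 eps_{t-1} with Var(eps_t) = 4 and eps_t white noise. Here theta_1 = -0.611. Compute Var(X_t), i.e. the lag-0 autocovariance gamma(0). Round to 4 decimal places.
\gamma(0) = 5.4933

For an MA(q) process X_t = eps_t + sum_i theta_i eps_{t-i} with
Var(eps_t) = sigma^2, the variance is
  gamma(0) = sigma^2 * (1 + sum_i theta_i^2).
  sum_i theta_i^2 = (-0.611)^2 = 0.373321.
  gamma(0) = 4 * (1 + 0.373321) = 4 * 1.373321 = 5.493284, which rounds to 5.4933.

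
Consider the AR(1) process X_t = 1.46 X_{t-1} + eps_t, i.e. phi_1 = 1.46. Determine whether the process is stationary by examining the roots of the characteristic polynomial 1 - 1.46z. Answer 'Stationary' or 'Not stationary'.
\text{Not stationary}

The AR(p) characteristic polynomial is P(z) = 1 - 1.46z.
Stationarity requires all roots to lie outside the unit circle, i.e. |z| > 1 for every root.
This is linear in z: 1 + (-1.46) z = 0  =>  z = -1/(-1.46) = 0.684932,  |z| = 0.684932.
Moduli of all roots: 0.6849.
All moduli strictly greater than 1? No.
Verdict: Not stationary.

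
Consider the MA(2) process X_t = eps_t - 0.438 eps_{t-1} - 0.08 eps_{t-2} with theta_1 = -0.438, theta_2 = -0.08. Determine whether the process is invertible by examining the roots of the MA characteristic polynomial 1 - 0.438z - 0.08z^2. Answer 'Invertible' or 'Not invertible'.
\text{Invertible}

The MA(q) characteristic polynomial is P(z) = 1 - 0.438z - 0.08z^2.
Invertibility requires all roots to lie outside the unit circle, i.e. |z| > 1 for every root.
Set 1 + (-0.438) z + (-0.08) z^2 = 0, i.e. a z^2 + b z + c = 0 with a = -0.08, b = -0.438, c = 1.
Discriminant D = b^2 - 4ac = (-0.438)^2 - 4*(-0.08)*1 = 0.191844 - (-0.32) = 0.511844.
D >= 0, so the roots are real: z = (-b +/- sqrt(D)) / (2a) = (0.438 +/- 0.715433) / (-0.16).
  z_1 = (0.438 + 0.715433) / (-0.16) = -7.209,   |z_1| = 7.209.
  z_2 = (0.438 - 0.715433) / (-0.16) = 1.734,   |z_2| = 1.734.
Moduli of all roots: 7.2090, 1.7340.
All moduli strictly greater than 1? Yes.
Verdict: Invertible.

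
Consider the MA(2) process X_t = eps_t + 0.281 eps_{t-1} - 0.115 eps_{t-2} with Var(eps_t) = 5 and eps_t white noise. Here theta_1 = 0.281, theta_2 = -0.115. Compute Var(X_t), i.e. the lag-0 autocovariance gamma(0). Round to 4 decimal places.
\gamma(0) = 5.4609

For an MA(q) process X_t = eps_t + sum_i theta_i eps_{t-i} with
Var(eps_t) = sigma^2, the variance is
  gamma(0) = sigma^2 * (1 + sum_i theta_i^2).
  sum_i theta_i^2 = (0.281)^2 + (-0.115)^2 = 0.078961 + 0.013225 = 0.092186.
  gamma(0) = 5 * (1 + 0.092186) = 5 * 1.092186 = 5.46093, which rounds to 5.4609.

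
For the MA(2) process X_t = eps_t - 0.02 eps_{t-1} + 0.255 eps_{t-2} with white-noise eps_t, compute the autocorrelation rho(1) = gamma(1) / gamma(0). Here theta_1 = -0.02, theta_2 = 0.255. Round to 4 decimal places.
\rho(1) = -0.0236

For an MA(q) process with theta_0 = 1, the autocovariance is
  gamma(k) = sigma^2 * sum_{i=0..q-k} theta_i * theta_{i+k},
and rho(k) = gamma(k) / gamma(0). Sigma^2 cancels.
  numerator   = (1)*(-0.02) + (-0.02)*(0.255) = -0.0251.
  denominator = (1)^2 + (-0.02)^2 + (0.255)^2 = 1.065425.
  rho(1) = -0.0251 / 1.065425 = -0.0236.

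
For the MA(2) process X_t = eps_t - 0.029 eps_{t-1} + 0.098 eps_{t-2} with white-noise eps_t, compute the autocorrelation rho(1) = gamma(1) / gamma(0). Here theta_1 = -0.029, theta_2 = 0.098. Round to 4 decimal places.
\rho(1) = -0.0315

For an MA(q) process with theta_0 = 1, the autocovariance is
  gamma(k) = sigma^2 * sum_{i=0..q-k} theta_i * theta_{i+k},
and rho(k) = gamma(k) / gamma(0). Sigma^2 cancels.
  numerator   = (1)*(-0.029) + (-0.029)*(0.098) = -0.031842.
  denominator = (1)^2 + (-0.029)^2 + (0.098)^2 = 1.010445.
  rho(1) = -0.031842 / 1.010445 = -0.0315.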